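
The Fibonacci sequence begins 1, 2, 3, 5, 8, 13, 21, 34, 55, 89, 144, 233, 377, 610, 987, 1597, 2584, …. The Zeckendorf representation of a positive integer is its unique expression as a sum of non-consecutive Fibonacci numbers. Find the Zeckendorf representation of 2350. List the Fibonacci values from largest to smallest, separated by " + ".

largest Fibonacci ≤ 2350 is 1597; 2350 − 1597 = 753
largest Fibonacci ≤ 753 is 610; 753 − 610 = 143
largest Fibonacci ≤ 143 is 89; 143 − 89 = 54
largest Fibonacci ≤ 54 is 34; 54 − 34 = 20
largest Fibonacci ≤ 20 is 13; 20 − 13 = 7
largest Fibonacci ≤ 7 is 5; 7 − 5 = 2
largest Fibonacci ≤ 2 is 2; 2 − 2 = 0
So 2350 = 1597 + 610 + 89 + 34 + 13 + 5 + 2, with no two terms consecutive in the sequence.

1597 + 610 + 89 + 34 + 13 + 5 + 2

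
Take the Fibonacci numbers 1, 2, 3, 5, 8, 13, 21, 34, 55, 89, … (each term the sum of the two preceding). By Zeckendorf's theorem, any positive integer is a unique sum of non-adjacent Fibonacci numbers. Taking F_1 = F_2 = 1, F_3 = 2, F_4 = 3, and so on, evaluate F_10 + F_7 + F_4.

71

F_10 + F_7 + F_4 = 55 + 13 + 3 = 71.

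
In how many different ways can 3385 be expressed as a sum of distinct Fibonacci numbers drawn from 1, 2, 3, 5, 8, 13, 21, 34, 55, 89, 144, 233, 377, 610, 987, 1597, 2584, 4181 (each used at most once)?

3385 = 2584+610+144+34+13 = 2584+610+144+34+8+5 = 2584+610+89+55+34+13 = 2584+377+233+144+34+13 = 2584+610+144+34+8+3+2 = … (35 more), for 40 in all.

40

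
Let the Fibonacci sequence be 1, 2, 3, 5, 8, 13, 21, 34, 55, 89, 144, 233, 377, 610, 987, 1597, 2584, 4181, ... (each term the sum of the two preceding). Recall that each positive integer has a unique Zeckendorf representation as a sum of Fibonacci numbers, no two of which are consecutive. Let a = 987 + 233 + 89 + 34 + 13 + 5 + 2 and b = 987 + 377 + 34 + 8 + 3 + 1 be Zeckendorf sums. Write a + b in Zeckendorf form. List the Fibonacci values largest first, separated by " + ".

The two numbers are 1363 and 1410, so their sum is 2773.
Greedily peel off the largest Fibonacci term at each step:
2773 − 2584 = 189
189 − 144 = 45
45 − 34 = 11
11 − 8 = 3
3 − 3 = 0

2584 + 144 + 34 + 8 + 3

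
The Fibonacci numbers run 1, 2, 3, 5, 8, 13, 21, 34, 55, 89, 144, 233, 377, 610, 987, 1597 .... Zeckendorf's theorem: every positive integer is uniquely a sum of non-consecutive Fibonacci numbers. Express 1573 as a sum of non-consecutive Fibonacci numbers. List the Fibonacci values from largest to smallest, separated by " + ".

987 + 377 + 144 + 55 + 8 + 2

1573: greatest Fibonacci not exceeding it is 987, leaving 586
586: greatest Fibonacci not exceeding it is 377, leaving 209
209: greatest Fibonacci not exceeding it is 144, leaving 65
65: greatest Fibonacci not exceeding it is 55, leaving 10
10: greatest Fibonacci not exceeding it is 8, leaving 2
2: greatest Fibonacci not exceeding it is 2, leaving 0
So 1573 = 987 + 377 + 144 + 55 + 8 + 2, with no two terms consecutive in the sequence.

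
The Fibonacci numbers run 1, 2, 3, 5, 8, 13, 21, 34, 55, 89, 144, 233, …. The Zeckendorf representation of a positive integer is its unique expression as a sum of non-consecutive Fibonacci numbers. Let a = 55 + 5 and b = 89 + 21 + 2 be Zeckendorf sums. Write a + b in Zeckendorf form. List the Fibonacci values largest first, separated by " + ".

144 + 21 + 5 + 2

The two numbers are 60 and 112, so their sum is 172.
172 − 144 = 28
28 − 21 = 7
7 − 5 = 2
2 − 2 = 0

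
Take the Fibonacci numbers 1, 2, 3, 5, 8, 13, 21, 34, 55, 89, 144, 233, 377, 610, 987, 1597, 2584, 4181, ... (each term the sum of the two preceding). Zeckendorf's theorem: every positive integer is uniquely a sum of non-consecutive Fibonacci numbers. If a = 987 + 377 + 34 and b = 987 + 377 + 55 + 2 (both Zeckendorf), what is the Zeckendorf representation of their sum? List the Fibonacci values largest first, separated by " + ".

The two numbers are 1398 and 1421, so their sum is 2819.
Greedily peel off the largest Fibonacci term at each step:
take 2584 (≤ 2819); 2819 − 2584 = 235
take 233 (≤ 235); 235 − 233 = 2
take 2 (≤ 2); 2 − 2 = 0

2584 + 233 + 2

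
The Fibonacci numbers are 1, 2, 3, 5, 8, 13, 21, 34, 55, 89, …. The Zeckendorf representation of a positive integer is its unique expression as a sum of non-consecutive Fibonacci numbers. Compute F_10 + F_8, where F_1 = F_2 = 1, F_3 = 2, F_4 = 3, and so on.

F_10 + F_8 = 55 + 21 = 76.

76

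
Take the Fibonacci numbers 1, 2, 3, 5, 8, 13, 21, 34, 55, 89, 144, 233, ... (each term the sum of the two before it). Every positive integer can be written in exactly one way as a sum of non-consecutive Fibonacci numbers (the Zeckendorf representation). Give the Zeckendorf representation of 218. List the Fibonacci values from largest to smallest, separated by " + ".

Greedily peel off the largest Fibonacci term at each step:
largest Fibonacci ≤ 218 is 144; 218 − 144 = 74
largest Fibonacci ≤ 74 is 55; 74 − 55 = 19
largest Fibonacci ≤ 19 is 13; 19 − 13 = 6
largest Fibonacci ≤ 6 is 5; 6 − 5 = 1
largest Fibonacci ≤ 1 is 1; 1 − 1 = 0
So 218 = 144 + 55 + 13 + 5 + 1, with no two terms consecutive in the sequence.

144 + 55 + 13 + 5 + 1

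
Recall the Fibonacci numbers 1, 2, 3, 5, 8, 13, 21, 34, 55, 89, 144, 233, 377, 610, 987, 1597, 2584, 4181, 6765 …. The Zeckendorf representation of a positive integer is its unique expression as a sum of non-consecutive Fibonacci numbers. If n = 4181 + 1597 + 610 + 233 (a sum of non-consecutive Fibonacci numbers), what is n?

4181 + 1597 + 610 + 233 = 6621.

6621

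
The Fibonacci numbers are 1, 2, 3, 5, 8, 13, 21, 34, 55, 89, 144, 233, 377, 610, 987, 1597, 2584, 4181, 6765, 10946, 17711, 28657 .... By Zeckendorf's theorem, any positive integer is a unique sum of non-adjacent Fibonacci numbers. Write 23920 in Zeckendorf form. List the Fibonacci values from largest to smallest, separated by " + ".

17711 ≤ 23920 < 28657, so take 17711; remainder 6209
4181 ≤ 6209 < 6765, so take 4181; remainder 2028
1597 ≤ 2028 < 2584, so take 1597; remainder 431
377 ≤ 431 < 610, so take 377; remainder 54
34 ≤ 54 < 55, so take 34; remainder 20
13 ≤ 20 < 21, so take 13; remainder 7
5 ≤ 7 < 8, so take 5; remainder 2
2 ≤ 2 < 3, so take 2; remainder 0
So 23920 = 17711 + 4181 + 1597 + 377 + 34 + 13 + 5 + 2, with no two terms consecutive in the sequence.

17711 + 4181 + 1597 + 377 + 34 + 13 + 5 + 2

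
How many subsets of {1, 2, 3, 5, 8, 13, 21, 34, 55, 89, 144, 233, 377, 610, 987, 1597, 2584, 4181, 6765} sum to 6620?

4

Each representation comes from the Zeckendorf form by replacing some F_k with F_{k−1} + F_{k−2} where possible.
6620 = 4181+1597+610+144+55+21+8+3+1 = 4181+1597+377+233+144+55+21+8+3+1 = 4181+987+610+377+233+144+55+21+8+3+1 = 2584+1597+987+610+377+233+144+55+21+8+3+1 — 4 representations.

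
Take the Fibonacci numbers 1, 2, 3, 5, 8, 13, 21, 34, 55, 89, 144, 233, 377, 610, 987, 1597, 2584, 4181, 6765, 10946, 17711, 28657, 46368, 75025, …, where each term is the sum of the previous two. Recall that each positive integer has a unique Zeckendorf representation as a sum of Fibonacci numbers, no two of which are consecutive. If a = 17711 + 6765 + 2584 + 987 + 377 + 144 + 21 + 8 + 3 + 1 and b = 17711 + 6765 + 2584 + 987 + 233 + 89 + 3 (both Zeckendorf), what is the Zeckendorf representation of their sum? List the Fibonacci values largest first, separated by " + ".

The two numbers are 28601 and 28372, so their sum is 56973.
Greedy algorithm:
largest Fibonacci ≤ 56973 is 46368; 56973 − 46368 = 10605
largest Fibonacci ≤ 10605 is 6765; 10605 − 6765 = 3840
largest Fibonacci ≤ 3840 is 2584; 3840 − 2584 = 1256
largest Fibonacci ≤ 1256 is 987; 1256 − 987 = 269
largest Fibonacci ≤ 269 is 233; 269 − 233 = 36
largest Fibonacci ≤ 36 is 34; 36 − 34 = 2
largest Fibonacci ≤ 2 is 2; 2 − 2 = 0

46368 + 6765 + 2584 + 987 + 233 + 34 + 2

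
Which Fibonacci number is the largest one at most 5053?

4181 ≤ 5053 < 6765, so the largest Fibonacci number not exceeding 5053 is 4181.

4181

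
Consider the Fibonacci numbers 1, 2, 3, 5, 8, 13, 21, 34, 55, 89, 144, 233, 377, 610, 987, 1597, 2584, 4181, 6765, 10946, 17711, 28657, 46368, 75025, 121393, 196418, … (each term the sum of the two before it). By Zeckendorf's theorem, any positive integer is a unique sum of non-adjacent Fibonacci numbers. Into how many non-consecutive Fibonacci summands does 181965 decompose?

8

181965 − 121393 = 60572
60572 − 46368 = 14204
14204 − 10946 = 3258
3258 − 2584 = 674
674 − 610 = 64
64 − 55 = 9
9 − 8 = 1
1 − 1 = 0
181965 = 121393 + 46368 + 10946 + 2584 + 610 + 55 + 8 + 1, which has 8 terms.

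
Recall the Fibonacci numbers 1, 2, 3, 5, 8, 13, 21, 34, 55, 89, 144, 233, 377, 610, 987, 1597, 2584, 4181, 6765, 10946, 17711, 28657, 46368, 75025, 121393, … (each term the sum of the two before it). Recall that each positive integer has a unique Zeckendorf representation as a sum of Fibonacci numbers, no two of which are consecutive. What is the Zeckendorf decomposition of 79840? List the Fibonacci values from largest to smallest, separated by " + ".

75025 ≤ 79840 < 121393, so take 75025; remainder 4815
4181 ≤ 4815 < 6765, so take 4181; remainder 634
610 ≤ 634 < 987, so take 610; remainder 24
21 ≤ 24 < 34, so take 21; remainder 3
3 ≤ 3 < 5, so take 3; remainder 0
So 79840 = 75025 + 4181 + 610 + 21 + 3, with no two terms consecutive in the sequence.

75025 + 4181 + 610 + 21 + 3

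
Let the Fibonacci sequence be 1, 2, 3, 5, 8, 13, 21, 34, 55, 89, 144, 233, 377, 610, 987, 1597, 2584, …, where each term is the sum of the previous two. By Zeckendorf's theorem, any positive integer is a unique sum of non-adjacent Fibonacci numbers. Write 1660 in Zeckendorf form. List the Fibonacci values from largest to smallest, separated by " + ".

1597 + 55 + 8

Repeatedly subtract the largest Fibonacci number that fits:
subtract 1597 from 1660: 63 remains
subtract 55 from 63: 8 remains
subtract 8 from 8: 0 remains
So 1660 = 1597 + 55 + 8, with no two terms consecutive in the sequence.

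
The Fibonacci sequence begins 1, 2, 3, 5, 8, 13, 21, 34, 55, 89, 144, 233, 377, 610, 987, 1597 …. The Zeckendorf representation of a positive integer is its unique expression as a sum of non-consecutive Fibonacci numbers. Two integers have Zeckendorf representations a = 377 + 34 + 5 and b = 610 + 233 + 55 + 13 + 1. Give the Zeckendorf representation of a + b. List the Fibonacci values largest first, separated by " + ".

The two numbers are 416 and 912, so their sum is 1328.
Greedy algorithm:
largest Fibonacci ≤ 1328 is 987; 1328 − 987 = 341
largest Fibonacci ≤ 341 is 233; 341 − 233 = 108
largest Fibonacci ≤ 108 is 89; 108 − 89 = 19
largest Fibonacci ≤ 19 is 13; 19 − 13 = 6
largest Fibonacci ≤ 6 is 5; 6 − 5 = 1
largest Fibonacci ≤ 1 is 1; 1 − 1 = 0

987 + 233 + 89 + 13 + 5 + 1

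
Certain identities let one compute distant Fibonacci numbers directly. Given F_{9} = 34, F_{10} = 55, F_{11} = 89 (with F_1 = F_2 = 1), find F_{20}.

6765

By the addition formula F_{m+n} = F_m F_{n+1} + F_{m−1} F_n with m=11, n=9: F_{20} = 89·55 + 55·34 = 4895 + 1870 = 6765.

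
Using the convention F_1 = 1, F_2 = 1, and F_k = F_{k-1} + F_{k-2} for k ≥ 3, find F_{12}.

144

Iterating the recurrence up to F_{4} = 3 and F_{3} = 2:
F_{5} = F_{4} + F_{3} = 3 + 2 = 5
F_{6} = F_{5} + F_{4} = 5 + 3 = 8
F_{7} = F_{6} + F_{5} = 8 + 5 = 13
F_{8} = F_{7} + F_{6} = 13 + 8 = 21
F_{9} = F_{8} + F_{7} = 21 + 13 = 34
F_{10} = F_{9} + F_{8} = 34 + 21 = 55
F_{11} = F_{10} + F_{9} = 55 + 34 = 89
F_{12} = F_{11} + F_{10} = 89 + 55 = 144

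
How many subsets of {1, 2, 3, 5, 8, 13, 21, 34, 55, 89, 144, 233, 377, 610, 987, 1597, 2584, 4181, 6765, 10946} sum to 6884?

6884 = 6765+89+21+8+1 = 6765+89+21+5+3+1 = 6765+55+34+21+8+1 = … (27 more), for 30 in all.

30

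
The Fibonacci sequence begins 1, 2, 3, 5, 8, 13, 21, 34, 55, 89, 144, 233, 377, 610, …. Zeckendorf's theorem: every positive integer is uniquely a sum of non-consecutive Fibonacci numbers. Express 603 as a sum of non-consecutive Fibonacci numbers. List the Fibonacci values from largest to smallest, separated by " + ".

377 + 144 + 55 + 21 + 5 + 1

take 377 (≤ 603); 603 − 377 = 226
take 144 (≤ 226); 226 − 144 = 82
take 55 (≤ 82); 82 − 55 = 27
take 21 (≤ 27); 27 − 21 = 6
take 5 (≤ 6); 6 − 5 = 1
take 1 (≤ 1); 1 − 1 = 0
So 603 = 377 + 144 + 55 + 21 + 5 + 1, with no two terms consecutive in the sequence.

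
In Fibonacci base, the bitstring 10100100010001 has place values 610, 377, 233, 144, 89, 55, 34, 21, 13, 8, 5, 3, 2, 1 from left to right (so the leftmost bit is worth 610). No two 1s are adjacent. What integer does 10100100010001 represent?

907

Summing the place values of the 1 bits: 610 + 233 + 55 + 8 + 1 = 907.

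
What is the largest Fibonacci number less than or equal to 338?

233

233 ≤ 338 < 377, so the largest Fibonacci number not exceeding 338 is 233.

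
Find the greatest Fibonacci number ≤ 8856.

6765

6765 ≤ 8856 < 10946, so the largest Fibonacci number not exceeding 8856 is 6765.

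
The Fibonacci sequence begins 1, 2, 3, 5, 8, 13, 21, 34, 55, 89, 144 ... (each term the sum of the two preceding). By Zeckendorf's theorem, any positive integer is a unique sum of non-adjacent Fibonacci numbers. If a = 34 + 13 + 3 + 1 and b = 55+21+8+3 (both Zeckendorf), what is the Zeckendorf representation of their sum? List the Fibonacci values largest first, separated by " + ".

89 + 34 + 13 + 2

The two numbers are 51 and 87, so their sum is 138.
take 89 (≤ 138); 138 − 89 = 49
take 34 (≤ 49); 49 − 34 = 15
take 13 (≤ 15); 15 − 13 = 2
take 2 (≤ 2); 2 − 2 = 0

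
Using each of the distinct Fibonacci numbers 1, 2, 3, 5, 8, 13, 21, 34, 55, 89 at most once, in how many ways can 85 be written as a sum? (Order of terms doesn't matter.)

4

Each representation comes from the Zeckendorf form by replacing some F_k with F_{k−1} + F_{k−2} where possible.
85 = 55+21+8+1 = 55+21+5+3+1 = 55+13+8+5+3+1 = 34+21+13+8+5+3+1 — 4 representations.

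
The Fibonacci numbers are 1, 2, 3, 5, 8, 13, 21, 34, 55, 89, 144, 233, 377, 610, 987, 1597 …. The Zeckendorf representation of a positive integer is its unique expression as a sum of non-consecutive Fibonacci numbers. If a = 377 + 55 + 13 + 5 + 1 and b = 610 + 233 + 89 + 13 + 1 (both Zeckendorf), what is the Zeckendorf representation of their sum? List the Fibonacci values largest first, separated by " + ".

987 + 377 + 21 + 8 + 3 + 1

The two numbers are 451 and 946, so their sum is 1397.
Greedily peel off the largest Fibonacci term at each step:
take 987 (≤ 1397); 1397 − 987 = 410
take 377 (≤ 410); 410 − 377 = 33
take 21 (≤ 33); 33 − 21 = 12
take 8 (≤ 12); 12 − 8 = 4
take 3 (≤ 4); 4 − 3 = 1
take 1 (≤ 1); 1 − 1 = 0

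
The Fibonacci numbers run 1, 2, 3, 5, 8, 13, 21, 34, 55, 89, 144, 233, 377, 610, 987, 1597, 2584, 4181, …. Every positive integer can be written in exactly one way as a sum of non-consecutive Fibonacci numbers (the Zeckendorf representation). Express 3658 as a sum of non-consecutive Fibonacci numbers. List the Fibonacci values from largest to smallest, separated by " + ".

3658 − 2584 = 1074
1074 − 987 = 87
87 − 55 = 32
32 − 21 = 11
11 − 8 = 3
3 − 3 = 0
So 3658 = 2584 + 987 + 55 + 21 + 8 + 3, with no two terms consecutive in the sequence.

2584 + 987 + 55 + 21 + 8 + 3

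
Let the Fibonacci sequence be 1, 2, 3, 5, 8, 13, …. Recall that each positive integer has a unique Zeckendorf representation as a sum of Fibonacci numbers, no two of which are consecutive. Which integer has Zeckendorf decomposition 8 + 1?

9

8 + 1 = 9.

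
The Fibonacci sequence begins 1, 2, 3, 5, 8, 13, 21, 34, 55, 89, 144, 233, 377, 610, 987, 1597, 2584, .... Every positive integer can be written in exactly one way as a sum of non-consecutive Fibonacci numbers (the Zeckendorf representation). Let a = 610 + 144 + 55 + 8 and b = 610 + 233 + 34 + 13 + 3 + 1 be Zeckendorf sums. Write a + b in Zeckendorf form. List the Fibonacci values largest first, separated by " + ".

The two numbers are 817 and 894, so their sum is 1711.
Greedily peel off the largest Fibonacci term at each step:
take 1597 (≤ 1711); 1711 − 1597 = 114
take 89 (≤ 114); 114 − 89 = 25
take 21 (≤ 25); 25 − 21 = 4
take 3 (≤ 4); 4 − 3 = 1
take 1 (≤ 1); 1 − 1 = 0

1597 + 89 + 21 + 3 + 1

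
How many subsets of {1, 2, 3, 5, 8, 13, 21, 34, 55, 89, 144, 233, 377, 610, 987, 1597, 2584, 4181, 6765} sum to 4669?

4669 = 4181+377+89+21+1 = 4181+377+89+13+8+1 = 4181+377+55+34+21+1 = … (33 more), for 36 in all.

36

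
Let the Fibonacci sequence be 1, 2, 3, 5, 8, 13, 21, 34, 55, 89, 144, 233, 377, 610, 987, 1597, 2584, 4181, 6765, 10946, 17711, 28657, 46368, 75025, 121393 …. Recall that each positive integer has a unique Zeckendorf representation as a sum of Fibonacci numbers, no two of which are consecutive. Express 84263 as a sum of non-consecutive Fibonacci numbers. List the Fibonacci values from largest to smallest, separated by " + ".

75025 + 6765 + 1597 + 610 + 233 + 21 + 8 + 3 + 1

Repeatedly subtract the largest Fibonacci number that fits:
84263 − 75025 = 9238
9238 − 6765 = 2473
2473 − 1597 = 876
876 − 610 = 266
266 − 233 = 33
33 − 21 = 12
12 − 8 = 4
4 − 3 = 1
1 − 1 = 0
So 84263 = 75025 + 6765 + 1597 + 610 + 233 + 21 + 8 + 3 + 1, with no two terms consecutive in the sequence.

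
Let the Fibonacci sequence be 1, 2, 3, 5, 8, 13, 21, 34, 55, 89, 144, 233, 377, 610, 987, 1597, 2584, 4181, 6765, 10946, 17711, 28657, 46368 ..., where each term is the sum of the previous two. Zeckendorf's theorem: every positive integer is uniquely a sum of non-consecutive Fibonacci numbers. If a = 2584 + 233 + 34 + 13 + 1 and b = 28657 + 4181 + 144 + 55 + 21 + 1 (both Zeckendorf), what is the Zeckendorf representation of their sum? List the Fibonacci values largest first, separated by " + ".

28657 + 6765 + 377 + 89 + 34 + 2

The two numbers are 2865 and 33059, so their sum is 35924.
Greedy algorithm:
take 28657 (≤ 35924); 35924 − 28657 = 7267
take 6765 (≤ 7267); 7267 − 6765 = 502
take 377 (≤ 502); 502 − 377 = 125
take 89 (≤ 125); 125 − 89 = 36
take 34 (≤ 36); 36 − 34 = 2
take 2 (≤ 2); 2 − 2 = 0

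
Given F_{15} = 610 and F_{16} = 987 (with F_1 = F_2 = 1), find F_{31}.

By F_{2k+1} = F_k² + F_{k+1}²: F_{31} = 610² + 987² = 372100 + 974169 = 1346269.

1346269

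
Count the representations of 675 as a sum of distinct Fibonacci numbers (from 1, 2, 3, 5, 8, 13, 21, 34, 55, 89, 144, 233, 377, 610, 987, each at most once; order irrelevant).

15

Starting from the Zeckendorf form and repeatedly splitting a term F_k into F_{k−1} + F_{k−2} (when neither is already used) reaches every representation.
675 = 610+55+8+2 = 610+55+5+3+2 = 610+34+21+8+2 = 377+233+55+8+2 = … (11 more), for 15 in all.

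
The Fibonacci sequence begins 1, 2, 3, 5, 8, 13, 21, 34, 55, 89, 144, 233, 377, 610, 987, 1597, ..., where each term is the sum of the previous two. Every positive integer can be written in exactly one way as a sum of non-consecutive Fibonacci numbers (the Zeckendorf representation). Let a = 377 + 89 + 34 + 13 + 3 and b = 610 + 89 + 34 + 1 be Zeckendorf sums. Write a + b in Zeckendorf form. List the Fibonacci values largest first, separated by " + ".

The two numbers are 516 and 734, so their sum is 1250.
Greedily peel off the largest Fibonacci term at each step:
subtract 987 from 1250: 263 remains
subtract 233 from 263: 30 remains
subtract 21 from 30: 9 remains
subtract 8 from 9: 1 remains
subtract 1 from 1: 0 remains

987 + 233 + 21 + 8 + 1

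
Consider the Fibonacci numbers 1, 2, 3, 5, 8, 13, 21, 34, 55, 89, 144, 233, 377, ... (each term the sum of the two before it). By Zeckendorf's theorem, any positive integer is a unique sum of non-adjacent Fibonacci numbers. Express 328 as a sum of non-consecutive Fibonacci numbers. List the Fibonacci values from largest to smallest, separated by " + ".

233 + 89 + 5 + 1

Greedy algorithm:
233 ≤ 328 < 377, so take 233; remainder 95
89 ≤ 95 < 144, so take 89; remainder 6
5 ≤ 6 < 8, so take 5; remainder 1
1 ≤ 1 < 2, so take 1; remainder 0
So 328 = 233 + 89 + 5 + 1, with no two terms consecutive in the sequence.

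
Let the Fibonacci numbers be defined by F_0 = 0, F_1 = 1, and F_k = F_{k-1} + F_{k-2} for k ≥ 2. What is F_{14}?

377

Iterating the recurrence up to F_{7} = 13 and F_{6} = 8:
F_{8} = F_{7} + F_{6} = 13 + 8 = 21
F_{9} = F_{8} + F_{7} = 21 + 13 = 34
F_{10} = F_{9} + F_{8} = 34 + 21 = 55
F_{11} = F_{10} + F_{9} = 55 + 34 = 89
F_{12} = F_{11} + F_{10} = 89 + 55 = 144
F_{13} = F_{12} + F_{11} = 144 + 89 = 233
F_{14} = F_{13} + F_{12} = 233 + 144 = 377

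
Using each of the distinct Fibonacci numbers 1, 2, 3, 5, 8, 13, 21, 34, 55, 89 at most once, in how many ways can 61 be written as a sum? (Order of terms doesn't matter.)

6

Starting from the Zeckendorf form and repeatedly splitting a term F_k into F_{k−1} + F_{k−2} (when neither is already used) reaches every representation.
61 = 55+5+1 = 55+3+2+1 = 34+21+5+1 = … (3 more), for 6 in all.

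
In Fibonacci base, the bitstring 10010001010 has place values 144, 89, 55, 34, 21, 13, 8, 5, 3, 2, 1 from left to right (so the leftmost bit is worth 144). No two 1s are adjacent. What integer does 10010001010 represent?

Summing the place values of the 1 bits: 144 + 34 + 5 + 2 = 185.

185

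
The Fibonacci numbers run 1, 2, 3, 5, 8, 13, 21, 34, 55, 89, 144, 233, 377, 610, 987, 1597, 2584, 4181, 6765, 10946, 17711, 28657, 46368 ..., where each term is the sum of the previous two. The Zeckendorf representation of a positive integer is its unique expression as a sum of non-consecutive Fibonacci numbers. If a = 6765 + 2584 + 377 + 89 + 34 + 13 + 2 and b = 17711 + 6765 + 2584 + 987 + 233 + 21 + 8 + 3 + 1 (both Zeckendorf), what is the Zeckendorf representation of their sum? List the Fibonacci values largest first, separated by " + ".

The two numbers are 9864 and 28313, so their sum is 38177.
38177 − 28657 = 9520
9520 − 6765 = 2755
2755 − 2584 = 171
171 − 144 = 27
27 − 21 = 6
6 − 5 = 1
1 − 1 = 0

28657 + 6765 + 2584 + 144 + 21 + 5 + 1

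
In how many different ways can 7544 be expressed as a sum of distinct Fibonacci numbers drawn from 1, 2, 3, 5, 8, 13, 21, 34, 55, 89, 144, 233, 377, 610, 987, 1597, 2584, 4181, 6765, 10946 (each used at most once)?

30

Starting from the Zeckendorf form and repeatedly splitting a term F_k into F_{k−1} + F_{k−2} (when neither is already used) reaches every representation.
7544 = 6765+610+144+21+3+1 = 6765+610+144+13+8+3+1 = 6765+610+89+55+21+3+1 = … (27 more), for 30 in all.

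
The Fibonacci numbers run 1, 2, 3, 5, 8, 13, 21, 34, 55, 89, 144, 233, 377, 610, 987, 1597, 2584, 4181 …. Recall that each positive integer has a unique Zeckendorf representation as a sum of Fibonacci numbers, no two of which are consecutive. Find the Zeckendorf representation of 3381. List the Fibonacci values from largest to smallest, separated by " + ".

Repeatedly subtract the largest Fibonacci number that fits:
subtract 2584 from 3381: 797 remains
subtract 610 from 797: 187 remains
subtract 144 from 187: 43 remains
subtract 34 from 43: 9 remains
subtract 8 from 9: 1 remains
subtract 1 from 1: 0 remains
So 3381 = 2584 + 610 + 144 + 34 + 8 + 1, with no two terms consecutive in the sequence.

2584 + 610 + 144 + 34 + 8 + 1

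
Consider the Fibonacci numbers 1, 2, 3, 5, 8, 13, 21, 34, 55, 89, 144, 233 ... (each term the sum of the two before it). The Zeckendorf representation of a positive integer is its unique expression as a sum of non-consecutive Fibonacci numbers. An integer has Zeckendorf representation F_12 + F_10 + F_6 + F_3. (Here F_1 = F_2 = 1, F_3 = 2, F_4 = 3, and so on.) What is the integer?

F_12 + F_10 + F_6 + F_3 = 144 + 55 + 8 + 2 = 209.

209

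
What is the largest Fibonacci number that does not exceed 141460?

121393 ≤ 141460 < 196418, so the largest Fibonacci number not exceeding 141460 is 121393.

121393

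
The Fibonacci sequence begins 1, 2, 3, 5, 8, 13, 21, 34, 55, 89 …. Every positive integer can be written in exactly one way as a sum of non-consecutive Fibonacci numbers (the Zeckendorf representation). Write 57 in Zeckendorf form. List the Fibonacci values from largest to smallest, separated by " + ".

57: greatest Fibonacci not exceeding it is 55, leaving 2
2: greatest Fibonacci not exceeding it is 2, leaving 0
So 57 = 55 + 2, with no two terms consecutive in the sequence.

55 + 2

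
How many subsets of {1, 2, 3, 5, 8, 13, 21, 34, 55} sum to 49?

3

49 = 34+13+2 = 34+8+5+2 = 21+13+8+5+2 — 3 representations.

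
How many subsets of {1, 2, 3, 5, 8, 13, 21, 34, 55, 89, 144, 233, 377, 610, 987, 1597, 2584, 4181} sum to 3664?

Each representation comes from the Zeckendorf form by replacing some F_k with F_{k−1} + F_{k−2} where possible.
3664 = 2584+987+89+3+1 = 2584+987+55+34+3+1 = 2584+610+377+89+3+1 = … (17 more), for 20 in all.

20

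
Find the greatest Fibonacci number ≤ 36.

34 ≤ 36 < 55, so the largest Fibonacci number not exceeding 36 is 34.

34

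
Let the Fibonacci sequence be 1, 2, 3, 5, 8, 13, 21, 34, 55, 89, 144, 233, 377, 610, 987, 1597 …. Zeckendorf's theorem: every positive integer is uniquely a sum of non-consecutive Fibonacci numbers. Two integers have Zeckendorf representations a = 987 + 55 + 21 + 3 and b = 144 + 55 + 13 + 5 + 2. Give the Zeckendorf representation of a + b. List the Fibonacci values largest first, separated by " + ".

987 + 233 + 55 + 8 + 2

The two numbers are 1066 and 219, so their sum is 1285.
largest Fibonacci ≤ 1285 is 987; 1285 − 987 = 298
largest Fibonacci ≤ 298 is 233; 298 − 233 = 65
largest Fibonacci ≤ 65 is 55; 65 − 55 = 10
largest Fibonacci ≤ 10 is 8; 10 − 8 = 2
largest Fibonacci ≤ 2 is 2; 2 − 2 = 0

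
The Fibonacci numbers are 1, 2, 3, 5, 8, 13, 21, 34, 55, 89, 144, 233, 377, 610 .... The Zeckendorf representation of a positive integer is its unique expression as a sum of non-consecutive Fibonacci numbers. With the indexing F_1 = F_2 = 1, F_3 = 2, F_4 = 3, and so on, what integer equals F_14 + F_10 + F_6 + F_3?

442

F_14 + F_10 + F_6 + F_3 = 377 + 55 + 8 + 2 = 442.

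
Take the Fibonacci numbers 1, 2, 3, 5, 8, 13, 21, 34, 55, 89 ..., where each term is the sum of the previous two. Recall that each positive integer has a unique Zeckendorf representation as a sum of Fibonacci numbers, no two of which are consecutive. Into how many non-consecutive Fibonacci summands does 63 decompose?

2

Greedily peel off the largest Fibonacci term at each step:
take 55 (≤ 63); 63 − 55 = 8
take 8 (≤ 8); 8 − 8 = 0
63 = 55 + 8, which has 2 terms.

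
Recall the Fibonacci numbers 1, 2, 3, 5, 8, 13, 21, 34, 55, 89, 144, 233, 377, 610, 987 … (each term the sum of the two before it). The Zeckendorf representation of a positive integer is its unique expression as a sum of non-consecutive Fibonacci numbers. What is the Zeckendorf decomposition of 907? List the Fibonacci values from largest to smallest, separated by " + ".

Repeatedly subtract the largest Fibonacci number that fits:
907 − 610 = 297
297 − 233 = 64
64 − 55 = 9
9 − 8 = 1
1 − 1 = 0
So 907 = 610 + 233 + 55 + 8 + 1, with no two terms consecutive in the sequence.

610 + 233 + 55 + 8 + 1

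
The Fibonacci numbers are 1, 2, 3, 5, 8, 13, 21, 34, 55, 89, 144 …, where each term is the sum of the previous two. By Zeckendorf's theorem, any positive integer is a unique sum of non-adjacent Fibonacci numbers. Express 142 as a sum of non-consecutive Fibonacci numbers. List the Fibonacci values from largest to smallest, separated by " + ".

Greedy algorithm:
142: greatest Fibonacci not exceeding it is 89, leaving 53
53: greatest Fibonacci not exceeding it is 34, leaving 19
19: greatest Fibonacci not exceeding it is 13, leaving 6
6: greatest Fibonacci not exceeding it is 5, leaving 1
1: greatest Fibonacci not exceeding it is 1, leaving 0
So 142 = 89 + 34 + 13 + 5 + 1, with no two terms consecutive in the sequence.

89 + 34 + 13 + 5 + 1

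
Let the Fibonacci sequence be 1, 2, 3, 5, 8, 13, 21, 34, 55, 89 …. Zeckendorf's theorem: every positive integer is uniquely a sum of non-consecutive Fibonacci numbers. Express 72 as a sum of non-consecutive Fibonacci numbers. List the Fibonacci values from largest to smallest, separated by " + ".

55 + 13 + 3 + 1

Repeatedly subtract the largest Fibonacci number that fits:
72: greatest Fibonacci not exceeding it is 55, leaving 17
17: greatest Fibonacci not exceeding it is 13, leaving 4
4: greatest Fibonacci not exceeding it is 3, leaving 1
1: greatest Fibonacci not exceeding it is 1, leaving 0
So 72 = 55 + 13 + 3 + 1, with no two terms consecutive in the sequence.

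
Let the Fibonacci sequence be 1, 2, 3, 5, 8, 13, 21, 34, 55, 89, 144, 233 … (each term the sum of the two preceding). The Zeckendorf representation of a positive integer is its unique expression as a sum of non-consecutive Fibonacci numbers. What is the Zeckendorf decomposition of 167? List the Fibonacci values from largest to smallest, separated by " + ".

144 + 21 + 2

Greedy algorithm:
subtract 144 from 167: 23 remains
subtract 21 from 23: 2 remains
subtract 2 from 2: 0 remains
So 167 = 144 + 21 + 2, with no two terms consecutive in the sequence.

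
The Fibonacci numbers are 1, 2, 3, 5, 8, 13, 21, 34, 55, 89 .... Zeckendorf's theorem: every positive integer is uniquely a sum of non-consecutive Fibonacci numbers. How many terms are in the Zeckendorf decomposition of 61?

3

Greedy algorithm:
55 ≤ 61 < 89, so take 55; remainder 6
5 ≤ 6 < 8, so take 5; remainder 1
1 ≤ 1 < 2, so take 1; remainder 0
61 = 55 + 5 + 1, which has 3 terms.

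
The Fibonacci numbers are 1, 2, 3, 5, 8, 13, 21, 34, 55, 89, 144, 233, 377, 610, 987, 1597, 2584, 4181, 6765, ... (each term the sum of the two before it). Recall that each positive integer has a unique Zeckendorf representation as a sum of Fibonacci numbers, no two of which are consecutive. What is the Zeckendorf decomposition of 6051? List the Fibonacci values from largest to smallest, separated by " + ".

Greedy algorithm:
take 4181 (≤ 6051); 6051 − 4181 = 1870
take 1597 (≤ 1870); 1870 − 1597 = 273
take 233 (≤ 273); 273 − 233 = 40
take 34 (≤ 40); 40 − 34 = 6
take 5 (≤ 6); 6 − 5 = 1
take 1 (≤ 1); 1 − 1 = 0
So 6051 = 4181 + 1597 + 233 + 34 + 5 + 1, with no two terms consecutive in the sequence.

4181 + 1597 + 233 + 34 + 5 + 1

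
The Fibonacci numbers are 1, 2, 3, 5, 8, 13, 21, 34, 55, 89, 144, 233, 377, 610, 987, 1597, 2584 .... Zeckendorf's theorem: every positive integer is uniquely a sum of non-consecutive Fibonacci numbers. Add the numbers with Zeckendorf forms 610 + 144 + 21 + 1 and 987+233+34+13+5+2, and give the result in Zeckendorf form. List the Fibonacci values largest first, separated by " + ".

The two numbers are 776 and 1274, so their sum is 2050.
2050 − 1597 = 453
453 − 377 = 76
76 − 55 = 21
21 − 21 = 0

1597 + 377 + 55 + 21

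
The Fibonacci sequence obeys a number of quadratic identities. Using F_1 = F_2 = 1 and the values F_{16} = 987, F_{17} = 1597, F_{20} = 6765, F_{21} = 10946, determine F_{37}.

By the addition formula F_{m+n} = F_m F_{n+1} + F_{m−1} F_n with m=17, n=20: F_{37} = 1597·10946 + 987·6765 = 17480762 + 6677055 = 24157817.

24157817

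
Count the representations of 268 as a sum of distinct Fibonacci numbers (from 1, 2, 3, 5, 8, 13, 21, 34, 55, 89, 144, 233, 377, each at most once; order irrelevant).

11

Each representation comes from the Zeckendorf form by replacing some F_k with F_{k−1} + F_{k−2} where possible.
268 = 233+34+1 = 233+21+13+1 = 144+89+34+1 = 233+21+8+5+1 = 144+89+21+13+1 = … (6 more), for 11 in all.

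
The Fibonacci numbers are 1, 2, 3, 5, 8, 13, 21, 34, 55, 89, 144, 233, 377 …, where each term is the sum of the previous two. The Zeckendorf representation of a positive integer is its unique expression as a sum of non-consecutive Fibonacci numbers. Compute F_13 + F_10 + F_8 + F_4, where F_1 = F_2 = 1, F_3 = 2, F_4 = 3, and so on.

312

F_13 + F_10 + F_8 + F_4 = 233 + 55 + 21 + 3 = 312.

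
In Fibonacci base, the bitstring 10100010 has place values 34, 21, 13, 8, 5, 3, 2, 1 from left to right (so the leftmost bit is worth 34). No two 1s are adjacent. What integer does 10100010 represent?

Summing the place values of the 1 bits: 34 + 13 + 2 = 49.

49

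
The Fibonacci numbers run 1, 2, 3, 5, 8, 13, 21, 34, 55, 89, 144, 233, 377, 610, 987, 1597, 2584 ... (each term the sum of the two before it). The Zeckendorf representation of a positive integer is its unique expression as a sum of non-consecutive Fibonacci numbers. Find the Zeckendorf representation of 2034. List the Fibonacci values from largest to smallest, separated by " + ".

1597 + 377 + 55 + 5

Greedy algorithm:
2034: greatest Fibonacci not exceeding it is 1597, leaving 437
437: greatest Fibonacci not exceeding it is 377, leaving 60
60: greatest Fibonacci not exceeding it is 55, leaving 5
5: greatest Fibonacci not exceeding it is 5, leaving 0
So 2034 = 1597 + 377 + 55 + 5, with no two terms consecutive in the sequence.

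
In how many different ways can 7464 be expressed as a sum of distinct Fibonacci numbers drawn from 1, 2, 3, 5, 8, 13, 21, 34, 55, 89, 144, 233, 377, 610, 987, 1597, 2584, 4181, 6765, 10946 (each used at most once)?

Each representation comes from the Zeckendorf form by replacing some F_k with F_{k−1} + F_{k−2} where possible.
7464 = 6765+610+89 = 6765+610+55+34 = 6765+377+233+89 = 6765+610+55+21+13 = … (38 more), for 42 in all.

42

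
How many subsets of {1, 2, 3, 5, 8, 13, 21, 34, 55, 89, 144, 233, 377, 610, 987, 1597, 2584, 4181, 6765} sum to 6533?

20

Each representation comes from the Zeckendorf form by replacing some F_k with F_{k−1} + F_{k−2} where possible.
6533 = 4181+1597+610+144+1 = 4181+1597+610+89+55+1 = 4181+1597+377+233+144+1 = 4181+1597+610+89+34+21+1 = … (16 more), for 20 in all.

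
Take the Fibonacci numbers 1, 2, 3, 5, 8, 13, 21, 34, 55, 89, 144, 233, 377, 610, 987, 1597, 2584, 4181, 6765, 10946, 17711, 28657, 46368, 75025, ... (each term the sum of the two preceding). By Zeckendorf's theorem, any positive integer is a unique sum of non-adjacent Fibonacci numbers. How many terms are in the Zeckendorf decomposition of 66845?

Greedily peel off the largest Fibonacci term at each step:
46368 ≤ 66845 < 75025, so take 46368; remainder 20477
17711 ≤ 20477 < 28657, so take 17711; remainder 2766
2584 ≤ 2766 < 4181, so take 2584; remainder 182
144 ≤ 182 < 233, so take 144; remainder 38
34 ≤ 38 < 55, so take 34; remainder 4
3 ≤ 4 < 5, so take 3; remainder 1
1 ≤ 1 < 2, so take 1; remainder 0
66845 = 46368 + 17711 + 2584 + 144 + 34 + 3 + 1, which has 7 terms.

7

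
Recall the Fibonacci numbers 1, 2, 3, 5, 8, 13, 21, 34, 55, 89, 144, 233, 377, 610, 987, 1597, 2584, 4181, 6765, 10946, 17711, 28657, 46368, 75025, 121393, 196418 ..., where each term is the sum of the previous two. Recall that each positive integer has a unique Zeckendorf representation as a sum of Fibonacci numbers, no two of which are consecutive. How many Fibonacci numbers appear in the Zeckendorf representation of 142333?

Greedy algorithm:
142333 − 121393 = 20940
20940 − 17711 = 3229
3229 − 2584 = 645
645 − 610 = 35
35 − 34 = 1
1 − 1 = 0
142333 = 121393 + 17711 + 2584 + 610 + 34 + 1, which has 6 terms.

6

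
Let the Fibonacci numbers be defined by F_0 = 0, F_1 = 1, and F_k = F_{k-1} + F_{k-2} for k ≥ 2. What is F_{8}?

Iterating the recurrence up to F_{3} = 2 and F_{2} = 1:
F_{4} = F_{3} + F_{2} = 2 + 1 = 3
F_{5} = F_{4} + F_{3} = 3 + 2 = 5
F_{6} = F_{5} + F_{4} = 5 + 3 = 8
F_{7} = F_{6} + F_{5} = 8 + 5 = 13
F_{8} = F_{7} + F_{6} = 13 + 8 = 21

21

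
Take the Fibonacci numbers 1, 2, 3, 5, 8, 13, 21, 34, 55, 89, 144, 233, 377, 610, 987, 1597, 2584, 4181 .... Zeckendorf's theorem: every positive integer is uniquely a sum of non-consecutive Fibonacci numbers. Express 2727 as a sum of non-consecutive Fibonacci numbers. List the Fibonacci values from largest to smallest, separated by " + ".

2584 + 89 + 34 + 13 + 5 + 2

2584 ≤ 2727 < 4181, so take 2584; remainder 143
89 ≤ 143 < 144, so take 89; remainder 54
34 ≤ 54 < 55, so take 34; remainder 20
13 ≤ 20 < 21, so take 13; remainder 7
5 ≤ 7 < 8, so take 5; remainder 2
2 ≤ 2 < 3, so take 2; remainder 0
So 2727 = 2584 + 89 + 34 + 13 + 5 + 2, with no two terms consecutive in the sequence.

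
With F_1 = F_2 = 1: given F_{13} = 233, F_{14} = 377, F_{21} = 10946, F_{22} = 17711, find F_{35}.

By the addition formula F_{m+n} = F_m F_{n+1} + F_{m−1} F_n with m=14, n=21: F_{35} = 377·17711 + 233·10946 = 6677047 + 2550418 = 9227465.

9227465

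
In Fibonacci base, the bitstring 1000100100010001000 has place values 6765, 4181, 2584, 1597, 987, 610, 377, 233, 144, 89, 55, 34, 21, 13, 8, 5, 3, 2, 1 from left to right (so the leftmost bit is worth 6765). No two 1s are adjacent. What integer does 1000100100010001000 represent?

8024

Summing the place values of the 1 bits: 6765 + 987 + 233 + 34 + 5 = 8024.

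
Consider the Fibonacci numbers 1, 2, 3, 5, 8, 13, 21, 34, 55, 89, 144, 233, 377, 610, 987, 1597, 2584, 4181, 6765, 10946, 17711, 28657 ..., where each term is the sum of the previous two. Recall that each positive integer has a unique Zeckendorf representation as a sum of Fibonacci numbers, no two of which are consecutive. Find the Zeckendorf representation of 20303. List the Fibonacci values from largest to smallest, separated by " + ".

20303 − 17711 = 2592
2592 − 2584 = 8
8 − 8 = 0
So 20303 = 17711 + 2584 + 8, with no two terms consecutive in the sequence.

17711 + 2584 + 8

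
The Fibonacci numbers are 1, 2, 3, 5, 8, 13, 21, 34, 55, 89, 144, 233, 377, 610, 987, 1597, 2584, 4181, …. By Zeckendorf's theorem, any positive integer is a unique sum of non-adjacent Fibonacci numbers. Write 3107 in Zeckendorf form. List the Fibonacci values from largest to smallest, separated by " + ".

2584 + 377 + 144 + 2

largest Fibonacci ≤ 3107 is 2584; 3107 − 2584 = 523
largest Fibonacci ≤ 523 is 377; 523 − 377 = 146
largest Fibonacci ≤ 146 is 144; 146 − 144 = 2
largest Fibonacci ≤ 2 is 2; 2 − 2 = 0
So 3107 = 2584 + 377 + 144 + 2, with no two terms consecutive in the sequence.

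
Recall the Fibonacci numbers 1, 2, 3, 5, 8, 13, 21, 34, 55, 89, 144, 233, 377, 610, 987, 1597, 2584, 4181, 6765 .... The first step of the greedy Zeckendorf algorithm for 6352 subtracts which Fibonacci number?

4181 ≤ 6352 < 6765, so the largest Fibonacci number not exceeding 6352 is 4181.

4181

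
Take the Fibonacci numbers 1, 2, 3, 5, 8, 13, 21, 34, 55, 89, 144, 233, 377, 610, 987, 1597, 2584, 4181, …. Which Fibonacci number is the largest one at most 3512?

2584 ≤ 3512 < 4181, so the largest Fibonacci number not exceeding 3512 is 2584.

2584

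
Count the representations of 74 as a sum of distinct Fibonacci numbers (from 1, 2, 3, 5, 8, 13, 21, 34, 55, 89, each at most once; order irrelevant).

6

Each representation comes from the Zeckendorf form by replacing some F_k with F_{k−1} + F_{k−2} where possible.
74 = 55+13+5+1 = 55+13+3+2+1 = 34+21+13+5+1 = 55+8+5+3+2+1 = 34+21+13+3+2+1 = … (1 more), for 6 in all.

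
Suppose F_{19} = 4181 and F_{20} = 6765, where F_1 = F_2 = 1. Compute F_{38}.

By the doubling identity F_{2k} = F_k(2F_{k+1} − F_k): F_{38} = 4181·(2·6765 − 4181) = 4181·9349 = 39088169.

39088169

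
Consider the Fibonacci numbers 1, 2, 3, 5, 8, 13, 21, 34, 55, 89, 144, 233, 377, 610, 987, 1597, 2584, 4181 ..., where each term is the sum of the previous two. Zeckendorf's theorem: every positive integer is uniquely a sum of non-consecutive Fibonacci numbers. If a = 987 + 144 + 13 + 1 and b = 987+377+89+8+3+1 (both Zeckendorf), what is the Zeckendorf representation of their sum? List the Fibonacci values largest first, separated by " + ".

The two numbers are 1145 and 1465, so their sum is 2610.
2610: greatest Fibonacci not exceeding it is 2584, leaving 26
26: greatest Fibonacci not exceeding it is 21, leaving 5
5: greatest Fibonacci not exceeding it is 5, leaving 0

2584 + 21 + 5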